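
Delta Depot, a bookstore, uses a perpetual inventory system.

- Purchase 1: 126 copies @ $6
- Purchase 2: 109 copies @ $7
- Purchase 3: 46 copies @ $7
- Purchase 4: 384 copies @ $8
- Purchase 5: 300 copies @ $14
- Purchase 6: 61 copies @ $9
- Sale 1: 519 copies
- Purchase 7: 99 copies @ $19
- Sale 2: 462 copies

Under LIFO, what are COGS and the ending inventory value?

Sale 1 (519) [LIFO — newest first]: 61 @ $9 + 300 @ $14 + 158 @ $8 = $6,013
Sale 2 (462) [LIFO — newest first]: 99 @ $19 + 226 @ $8 + 46 @ $7 + 91 @ $7 = $4,648
Total COGS = $6,013 + $4,648 = $10,661
Ending inventory: 126 @ $6 + 18 @ $7 = $882
Check: goods available $11,543 = COGS $10,661 + ending $882

COGS = $10,661; ending inventory = $882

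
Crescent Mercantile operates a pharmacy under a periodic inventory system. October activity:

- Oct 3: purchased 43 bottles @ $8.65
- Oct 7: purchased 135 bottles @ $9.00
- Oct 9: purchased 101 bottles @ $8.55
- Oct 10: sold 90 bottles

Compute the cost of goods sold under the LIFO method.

COGS = $769.50

Oct 10, 90 sold [LIFO — newest first]: 90 @ $8.55 = $769.50
Ending inventory: 43 @ $8.65 + 135 @ $9.00 + 11 @ $8.55 = $1,681.00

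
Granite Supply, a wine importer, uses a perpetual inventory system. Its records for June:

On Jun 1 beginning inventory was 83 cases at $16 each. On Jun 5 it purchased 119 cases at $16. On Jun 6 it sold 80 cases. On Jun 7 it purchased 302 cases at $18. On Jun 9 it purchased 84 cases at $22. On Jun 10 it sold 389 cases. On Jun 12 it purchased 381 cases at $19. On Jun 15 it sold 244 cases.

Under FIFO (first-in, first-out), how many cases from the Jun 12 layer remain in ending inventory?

Jun 6, 80 sold [FIFO — oldest first]: 80 @ $16 = $1,280
Jun 10, 389 sold [FIFO — oldest first]: 3 @ $16 + 119 @ $16 + 267 @ $18 = $6,758
Jun 15, 244 sold [FIFO — oldest first]: 35 @ $18 + 84 @ $22 + 125 @ $19 = $4,853
Total COGS = $1,280 + $6,758 + $4,853 = $12,891
Ending inventory: 256 @ $19 = $4,864
Check: goods available $17,755 = COGS $12,891 + ending $4,864

256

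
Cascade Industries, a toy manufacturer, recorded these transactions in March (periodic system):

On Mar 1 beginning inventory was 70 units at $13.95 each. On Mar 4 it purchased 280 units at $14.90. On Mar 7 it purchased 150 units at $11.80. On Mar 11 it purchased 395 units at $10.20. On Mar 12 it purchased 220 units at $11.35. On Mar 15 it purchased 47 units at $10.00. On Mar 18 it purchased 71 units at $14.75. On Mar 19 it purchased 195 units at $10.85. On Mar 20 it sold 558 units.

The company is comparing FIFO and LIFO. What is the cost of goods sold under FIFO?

FIFO COGS: 70 @ $13.95 + 280 @ $14.90 + 150 @ $11.80 + 58 @ $10.20 = $7,510.10
LIFO COGS: 195 @ $10.85 + 71 @ $14.75 + 47 @ $10.00 + 220 @ $11.35 + 25 @ $10.20 = $6,385.00

COGS = $7,510.10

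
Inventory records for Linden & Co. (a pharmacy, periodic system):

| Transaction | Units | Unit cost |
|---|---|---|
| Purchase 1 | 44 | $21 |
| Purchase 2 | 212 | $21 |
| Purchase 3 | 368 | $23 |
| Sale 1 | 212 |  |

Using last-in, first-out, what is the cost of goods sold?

COGS = $4,876

Sale 1 (212) [LIFO — newest first]: 212 @ $23 = $4,876
Ending inventory: 44 @ $21 + 212 @ $21 + 156 @ $23 = $8,964
Check: goods available $13,840 = COGS $4,876 + ending $8,964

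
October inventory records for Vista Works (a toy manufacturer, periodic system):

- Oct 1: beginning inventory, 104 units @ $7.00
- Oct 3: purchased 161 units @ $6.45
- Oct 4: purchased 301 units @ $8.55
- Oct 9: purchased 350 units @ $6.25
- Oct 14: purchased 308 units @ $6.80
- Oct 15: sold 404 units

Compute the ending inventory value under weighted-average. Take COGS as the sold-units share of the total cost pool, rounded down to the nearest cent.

Ending inventory = $5,776.11

Oct 15, sell 404: 404/1224 × $8,621.90 → $2,845.79
Ending inventory (cost pool remaining) = $5,776.11
Check: goods available $8,621.90 = COGS $2,845.79 + ending $5,776.11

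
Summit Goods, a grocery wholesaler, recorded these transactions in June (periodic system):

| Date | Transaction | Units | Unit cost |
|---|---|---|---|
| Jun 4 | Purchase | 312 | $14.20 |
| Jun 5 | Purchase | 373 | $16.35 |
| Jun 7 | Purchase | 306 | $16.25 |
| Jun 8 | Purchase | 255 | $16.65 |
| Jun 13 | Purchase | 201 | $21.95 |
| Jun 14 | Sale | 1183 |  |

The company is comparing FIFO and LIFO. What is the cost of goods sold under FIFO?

COGS = $18,698.25

FIFO COGS: 312 @ $14.20 + 373 @ $16.35 + 306 @ $16.25 + 192 @ $16.65 = $18,698.25
LIFO COGS: 201 @ $21.95 + 255 @ $16.65 + 306 @ $16.25 + 373 @ $16.35 + 48 @ $14.20 = $20,410.35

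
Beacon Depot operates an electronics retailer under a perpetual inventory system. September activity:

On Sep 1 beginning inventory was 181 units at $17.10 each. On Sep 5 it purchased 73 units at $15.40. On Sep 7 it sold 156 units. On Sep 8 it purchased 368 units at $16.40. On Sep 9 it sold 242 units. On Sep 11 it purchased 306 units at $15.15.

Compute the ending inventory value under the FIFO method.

Sep 7, 156 sold [FIFO — oldest first]: 156 @ $17.10 = $2,667.60
Sep 9, 242 sold [FIFO — oldest first]: 25 @ $17.10 + 73 @ $15.40 + 144 @ $16.40 = $3,913.30
Total COGS = $2,667.60 + $3,913.30 = $6,580.90
Ending inventory: 224 @ $16.40 + 306 @ $15.15 = $8,309.50

Ending inventory = $8,309.50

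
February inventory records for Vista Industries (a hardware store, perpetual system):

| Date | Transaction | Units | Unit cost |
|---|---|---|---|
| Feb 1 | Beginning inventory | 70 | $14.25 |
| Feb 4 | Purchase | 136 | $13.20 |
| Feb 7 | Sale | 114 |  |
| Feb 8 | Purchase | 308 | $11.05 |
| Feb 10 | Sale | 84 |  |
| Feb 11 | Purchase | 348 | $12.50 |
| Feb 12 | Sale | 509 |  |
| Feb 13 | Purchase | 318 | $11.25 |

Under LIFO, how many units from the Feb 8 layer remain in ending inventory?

Feb 7, 114 sold [LIFO — newest first]: 114 @ $13.20 = $1,504.80
Feb 10, 84 sold [LIFO — newest first]: 84 @ $11.05 = $928.20
Feb 12, 509 sold [LIFO — newest first]: 348 @ $12.50 + 161 @ $11.05 = $6,129.05
Total COGS = $1,504.80 + $928.20 + $6,129.05 = $8,562.05
Ending inventory: 70 @ $14.25 + 22 @ $13.20 + 63 @ $11.05 + 318 @ $11.25 = $5,561.55

63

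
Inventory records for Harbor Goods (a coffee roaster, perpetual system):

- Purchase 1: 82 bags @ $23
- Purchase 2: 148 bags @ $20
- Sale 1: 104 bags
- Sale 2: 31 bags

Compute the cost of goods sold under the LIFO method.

Sale 1 (104) [LIFO — newest first]: 104 @ $20 = $2,080
Sale 2 (31) [LIFO — newest first]: 31 @ $20 = $620
Total COGS = $2,080 + $620 = $2,700
Ending inventory: 82 @ $23 + 13 @ $20 = $2,146
Check: goods available $4,846 = COGS $2,700 + ending $2,146

COGS = $2,700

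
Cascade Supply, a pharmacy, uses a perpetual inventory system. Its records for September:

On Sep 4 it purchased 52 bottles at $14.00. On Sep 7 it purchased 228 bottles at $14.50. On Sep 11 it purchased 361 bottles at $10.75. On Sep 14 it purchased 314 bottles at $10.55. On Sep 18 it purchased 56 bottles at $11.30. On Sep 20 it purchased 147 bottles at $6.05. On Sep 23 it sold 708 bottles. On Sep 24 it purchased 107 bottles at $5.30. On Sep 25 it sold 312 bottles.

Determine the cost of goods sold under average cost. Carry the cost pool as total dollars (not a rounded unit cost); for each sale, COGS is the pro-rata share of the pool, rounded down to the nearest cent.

After Sep 4: 52 on hand, pool $728.00 (≈ $14.0000 each)
After Sep 7: 280 on hand, pool $4,034.00 (≈ $14.4071 each)
After Sep 11: 641 on hand, pool $7,914.75 (≈ $12.3475 each)
After Sep 14: 955 on hand, pool $11,227.45 (≈ $11.7565 each)
After Sep 18: 1011 on hand, pool $11,860.25 (≈ $11.7312 each)
After Sep 20: 1158 on hand, pool $12,749.60 (≈ $11.0100 each)
Sep 23, sell 708: 708/1158 × $12,749.60 → $7,795.09
After Sep 24: 557 on hand, pool $5,521.61 (≈ $9.9131 each)
Sep 25, sell 312: 312/557 × $5,521.61 → $3,092.89
Total COGS = $7,795.09 + $3,092.89 = $10,887.98
Ending inventory (cost pool remaining) = $2,428.72

COGS = $10,887.98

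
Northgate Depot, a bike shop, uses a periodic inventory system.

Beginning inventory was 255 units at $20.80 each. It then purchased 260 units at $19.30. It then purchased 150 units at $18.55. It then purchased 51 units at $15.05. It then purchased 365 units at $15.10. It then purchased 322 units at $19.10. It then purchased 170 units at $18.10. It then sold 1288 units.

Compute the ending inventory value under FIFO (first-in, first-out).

Ending inventory = $5,273.50

Sale 1 (1288) [FIFO — oldest first]: 255 @ $20.80 + 260 @ $19.30 + 150 @ $18.55 + 51 @ $15.05 + 365 @ $15.10 + 207 @ $19.10 = $23,337.25
Ending inventory: 115 @ $19.10 + 170 @ $18.10 = $5,273.50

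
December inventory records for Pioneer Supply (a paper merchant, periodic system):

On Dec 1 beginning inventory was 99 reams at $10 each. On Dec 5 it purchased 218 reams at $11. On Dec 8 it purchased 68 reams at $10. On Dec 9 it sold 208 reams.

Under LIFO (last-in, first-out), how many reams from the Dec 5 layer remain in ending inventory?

78

Dec 9, 208 sold [LIFO — newest first]: 68 @ $10 + 140 @ $11 = $2,220
Ending inventory: 99 @ $10 + 78 @ $11 = $1,848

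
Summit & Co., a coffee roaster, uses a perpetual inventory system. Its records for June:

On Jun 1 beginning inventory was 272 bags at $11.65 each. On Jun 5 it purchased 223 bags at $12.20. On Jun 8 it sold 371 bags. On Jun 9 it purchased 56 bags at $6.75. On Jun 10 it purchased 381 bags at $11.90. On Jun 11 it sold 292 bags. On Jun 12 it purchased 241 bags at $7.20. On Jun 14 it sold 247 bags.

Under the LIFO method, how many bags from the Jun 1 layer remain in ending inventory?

124

Jun 8, 371 sold [LIFO — newest first]: 223 @ $12.20 + 148 @ $11.65 = $4,444.80
Jun 11, 292 sold [LIFO — newest first]: 292 @ $11.90 = $3,474.80
Jun 14, 247 sold [LIFO — newest first]: 241 @ $7.20 + 6 @ $11.90 = $1,806.60
Total COGS = $4,444.80 + $3,474.80 + $1,806.60 = $9,726.20
Ending inventory: 124 @ $11.65 + 56 @ $6.75 + 83 @ $11.90 = $2,810.30
Check: goods available $12,536.50 = COGS $9,726.20 + ending $2,810.30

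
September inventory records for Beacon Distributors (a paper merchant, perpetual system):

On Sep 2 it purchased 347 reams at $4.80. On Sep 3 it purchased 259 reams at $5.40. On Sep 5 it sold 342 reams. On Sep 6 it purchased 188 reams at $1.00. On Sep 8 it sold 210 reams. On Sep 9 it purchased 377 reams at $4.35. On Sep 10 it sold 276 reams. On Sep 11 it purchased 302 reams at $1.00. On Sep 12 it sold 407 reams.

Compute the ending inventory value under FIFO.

Ending inventory = $238.00

Sep 5, 342 sold [FIFO — oldest first]: 342 @ $4.80 = $1,641.60
Sep 8, 210 sold [FIFO — oldest first]: 5 @ $4.80 + 205 @ $5.40 = $1,131.00
Sep 10, 276 sold [FIFO — oldest first]: 54 @ $5.40 + 188 @ $1.00 + 34 @ $4.35 = $627.50
Sep 12, 407 sold [FIFO — oldest first]: 343 @ $4.35 + 64 @ $1.00 = $1,556.05
Total COGS = $1,641.60 + $1,131.00 + $627.50 + $1,556.05 = $4,956.15
Ending inventory: 238 @ $1.00 = $238.00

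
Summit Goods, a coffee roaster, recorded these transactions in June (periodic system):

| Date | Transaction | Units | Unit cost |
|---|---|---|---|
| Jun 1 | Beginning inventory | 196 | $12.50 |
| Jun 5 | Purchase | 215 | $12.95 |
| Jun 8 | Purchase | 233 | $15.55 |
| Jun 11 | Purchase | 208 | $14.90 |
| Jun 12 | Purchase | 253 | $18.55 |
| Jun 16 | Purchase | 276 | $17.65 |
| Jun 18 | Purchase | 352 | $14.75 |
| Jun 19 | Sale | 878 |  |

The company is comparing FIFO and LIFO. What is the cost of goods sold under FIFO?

COGS = $12,438.90

FIFO COGS: 196 @ $12.50 + 215 @ $12.95 + 233 @ $15.55 + 208 @ $14.90 + 26 @ $18.55 = $12,438.90
LIFO COGS: 352 @ $14.75 + 276 @ $17.65 + 250 @ $18.55 = $14,700.90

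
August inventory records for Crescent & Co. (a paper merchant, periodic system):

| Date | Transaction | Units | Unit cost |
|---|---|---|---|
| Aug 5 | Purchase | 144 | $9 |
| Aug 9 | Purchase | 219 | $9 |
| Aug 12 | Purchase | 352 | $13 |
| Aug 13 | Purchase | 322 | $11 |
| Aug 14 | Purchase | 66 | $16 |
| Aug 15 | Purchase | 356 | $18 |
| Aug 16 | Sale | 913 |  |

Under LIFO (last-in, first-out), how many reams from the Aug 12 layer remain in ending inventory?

183

Aug 16, 913 sold [LIFO — newest first]: 356 @ $18 + 66 @ $16 + 322 @ $11 + 169 @ $13 = $13,203
Ending inventory: 144 @ $9 + 219 @ $9 + 183 @ $13 = $5,646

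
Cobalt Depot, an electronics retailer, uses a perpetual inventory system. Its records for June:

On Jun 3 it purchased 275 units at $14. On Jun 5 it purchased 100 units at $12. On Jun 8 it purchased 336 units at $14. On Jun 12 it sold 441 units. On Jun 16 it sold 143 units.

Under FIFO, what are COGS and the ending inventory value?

COGS = $7,976; ending inventory = $1,778

Jun 12, 441 sold [FIFO — oldest first]: 275 @ $14 + 100 @ $12 + 66 @ $14 = $5,974
Jun 16, 143 sold [FIFO — oldest first]: 143 @ $14 = $2,002
Total COGS = $5,974 + $2,002 = $7,976
Ending inventory: 127 @ $14 = $1,778
Check: goods available $9,754 = COGS $7,976 + ending $1,778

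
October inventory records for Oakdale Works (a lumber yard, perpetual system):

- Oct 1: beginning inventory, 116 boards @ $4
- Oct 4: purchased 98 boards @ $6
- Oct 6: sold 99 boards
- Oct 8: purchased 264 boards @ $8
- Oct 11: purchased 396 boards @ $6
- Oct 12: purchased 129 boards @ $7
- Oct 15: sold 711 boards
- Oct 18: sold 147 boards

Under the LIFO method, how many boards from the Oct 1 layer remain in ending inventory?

Oct 6, 99 sold [LIFO — newest first]: 98 @ $6 + 1 @ $4 = $592
Oct 15, 711 sold [LIFO — newest first]: 129 @ $7 + 396 @ $6 + 186 @ $8 = $4,767
Oct 18, 147 sold [LIFO — newest first]: 78 @ $8 + 69 @ $4 = $900
Total COGS = $592 + $4,767 + $900 = $6,259
Ending inventory: 46 @ $4 = $184
Check: goods available $6,443 = COGS $6,259 + ending $184

46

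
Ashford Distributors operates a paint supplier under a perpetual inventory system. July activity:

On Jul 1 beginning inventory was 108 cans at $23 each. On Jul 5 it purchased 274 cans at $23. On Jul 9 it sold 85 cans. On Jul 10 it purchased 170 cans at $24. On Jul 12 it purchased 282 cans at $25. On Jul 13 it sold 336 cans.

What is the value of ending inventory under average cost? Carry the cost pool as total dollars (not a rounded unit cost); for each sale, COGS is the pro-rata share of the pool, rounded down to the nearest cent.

Ending inventory = $9,903.73

After Jul 1: 108 on hand, pool $2,484.00 (≈ $23.0000 each)
After Jul 5: 382 on hand, pool $8,786.00 (≈ $23.0000 each)
Jul 9, sell 85: 85/382 × $8,786.00 → $1,955.00
After Jul 10: 467 on hand, pool $10,911.00 (≈ $23.3640 each)
After Jul 12: 749 on hand, pool $17,961.00 (≈ $23.9800 each)
Jul 13, sell 336: 336/749 × $17,961.00 → $8,057.27
Total COGS = $1,955.00 + $8,057.27 = $10,012.27
Ending inventory (cost pool remaining) = $9,903.73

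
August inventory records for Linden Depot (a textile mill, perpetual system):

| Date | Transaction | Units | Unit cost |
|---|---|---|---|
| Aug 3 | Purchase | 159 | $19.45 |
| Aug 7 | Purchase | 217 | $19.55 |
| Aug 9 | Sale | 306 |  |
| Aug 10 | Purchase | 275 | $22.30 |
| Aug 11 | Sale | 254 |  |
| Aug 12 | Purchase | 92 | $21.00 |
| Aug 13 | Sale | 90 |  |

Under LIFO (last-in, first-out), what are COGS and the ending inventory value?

COGS = $13,527.60; ending inventory = $1,871.80

Aug 9, 306 sold [LIFO — newest first]: 217 @ $19.55 + 89 @ $19.45 = $5,973.40
Aug 11, 254 sold [LIFO — newest first]: 254 @ $22.30 = $5,664.20
Aug 13, 90 sold [LIFO — newest first]: 90 @ $21.00 = $1,890.00
Total COGS = $5,973.40 + $5,664.20 + $1,890.00 = $13,527.60
Ending inventory: 70 @ $19.45 + 21 @ $22.30 + 2 @ $21.00 = $1,871.80
Check: goods available $15,399.40 = COGS $13,527.60 + ending $1,871.80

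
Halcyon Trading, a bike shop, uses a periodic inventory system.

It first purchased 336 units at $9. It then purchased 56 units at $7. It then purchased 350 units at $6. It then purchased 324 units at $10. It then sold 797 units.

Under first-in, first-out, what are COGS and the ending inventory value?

COGS = $6,066; ending inventory = $2,690

Sale 1 (797) [FIFO — oldest first]: 336 @ $9 + 56 @ $7 + 350 @ $6 + 55 @ $10 = $6,066
Ending inventory: 269 @ $10 = $2,690
Check: goods available $8,756 = COGS $6,066 + ending $2,690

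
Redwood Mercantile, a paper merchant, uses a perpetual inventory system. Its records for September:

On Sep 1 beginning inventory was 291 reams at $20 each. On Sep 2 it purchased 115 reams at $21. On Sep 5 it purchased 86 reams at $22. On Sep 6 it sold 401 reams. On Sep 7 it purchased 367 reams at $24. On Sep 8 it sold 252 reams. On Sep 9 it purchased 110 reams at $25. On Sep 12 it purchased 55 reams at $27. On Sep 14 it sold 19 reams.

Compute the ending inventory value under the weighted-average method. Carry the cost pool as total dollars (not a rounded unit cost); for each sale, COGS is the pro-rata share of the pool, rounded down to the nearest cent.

Ending inventory = $8,576.24

After Sep 1: 291 on hand, pool $5,820.00 (≈ $20.0000 each)
After Sep 2: 406 on hand, pool $8,235.00 (≈ $20.2833 each)
After Sep 5: 492 on hand, pool $10,127.00 (≈ $20.5833 each)
Sep 6, sell 401: 401/492 × $10,127.00 → $8,253.91
After Sep 7: 458 on hand, pool $10,681.09 (≈ $23.3212 each)
Sep 8, sell 252: 252/458 × $10,681.09 → $5,876.93
After Sep 9: 316 on hand, pool $7,554.16 (≈ $23.9056 each)
After Sep 12: 371 on hand, pool $9,039.16 (≈ $24.3643 each)
Sep 14, sell 19: 19/371 × $9,039.16 → $462.92
Total COGS = $8,253.91 + $5,876.93 + $462.92 = $14,593.76
Ending inventory (cost pool remaining) = $8,576.24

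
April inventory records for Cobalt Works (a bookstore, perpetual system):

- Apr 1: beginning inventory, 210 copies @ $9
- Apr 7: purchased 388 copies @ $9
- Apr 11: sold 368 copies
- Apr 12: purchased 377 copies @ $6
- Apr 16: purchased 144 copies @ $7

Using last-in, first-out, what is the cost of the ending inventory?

Ending inventory = $5,340

Apr 11, 368 sold [LIFO — newest first]: 368 @ $9 = $3,312
Ending inventory: 210 @ $9 + 20 @ $9 + 377 @ $6 + 144 @ $7 = $5,340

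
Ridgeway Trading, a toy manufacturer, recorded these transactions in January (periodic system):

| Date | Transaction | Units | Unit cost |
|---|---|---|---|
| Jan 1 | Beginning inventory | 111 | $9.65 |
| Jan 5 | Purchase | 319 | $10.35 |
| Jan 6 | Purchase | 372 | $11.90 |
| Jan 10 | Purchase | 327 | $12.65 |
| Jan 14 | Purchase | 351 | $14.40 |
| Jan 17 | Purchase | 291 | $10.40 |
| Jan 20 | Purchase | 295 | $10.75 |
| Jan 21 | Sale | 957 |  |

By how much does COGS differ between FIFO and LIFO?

FIFO COGS: 111 @ $9.65 + 319 @ $10.35 + 372 @ $11.90 + 155 @ $12.65 = $10,760.35
LIFO COGS: 295 @ $10.75 + 291 @ $10.40 + 351 @ $14.40 + 20 @ $12.65 = $11,505.05
Difference = |$10,760.35 − $11,505.05| = $744.70

$744.70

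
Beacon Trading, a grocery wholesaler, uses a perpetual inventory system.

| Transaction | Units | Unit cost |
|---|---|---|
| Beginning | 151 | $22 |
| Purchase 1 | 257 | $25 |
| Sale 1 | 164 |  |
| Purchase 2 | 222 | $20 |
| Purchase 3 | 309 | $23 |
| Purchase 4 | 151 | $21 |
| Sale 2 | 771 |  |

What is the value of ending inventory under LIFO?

Ending inventory = $3,422

Sale 1 (164) [LIFO — newest first]: 164 @ $25 = $4,100
Sale 2 (771) [LIFO — newest first]: 151 @ $21 + 309 @ $23 + 222 @ $20 + 89 @ $25 = $16,943
Total COGS = $4,100 + $16,943 = $21,043
Ending inventory: 151 @ $22 + 4 @ $25 = $3,422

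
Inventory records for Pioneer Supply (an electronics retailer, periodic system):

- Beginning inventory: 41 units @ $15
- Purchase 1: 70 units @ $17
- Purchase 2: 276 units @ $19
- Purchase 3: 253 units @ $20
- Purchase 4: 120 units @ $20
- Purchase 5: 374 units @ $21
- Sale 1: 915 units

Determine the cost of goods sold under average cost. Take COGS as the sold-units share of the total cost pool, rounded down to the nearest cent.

Sale 1, sell 915: 915/1134 × $22,363.00 → $18,044.21
Ending inventory (cost pool remaining) = $4,318.79

COGS = $18,044.21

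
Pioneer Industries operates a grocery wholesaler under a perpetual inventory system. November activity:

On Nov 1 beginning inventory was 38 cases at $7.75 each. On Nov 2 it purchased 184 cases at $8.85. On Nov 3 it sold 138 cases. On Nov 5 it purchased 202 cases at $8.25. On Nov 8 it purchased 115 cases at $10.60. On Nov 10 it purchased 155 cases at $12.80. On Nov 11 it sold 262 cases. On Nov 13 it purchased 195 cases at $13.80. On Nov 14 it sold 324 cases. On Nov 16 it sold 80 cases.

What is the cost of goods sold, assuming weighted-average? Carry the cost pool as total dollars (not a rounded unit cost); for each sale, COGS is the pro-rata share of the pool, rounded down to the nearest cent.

COGS = $8,501.18

After Nov 1: 38 on hand, pool $294.50 (≈ $7.7500 each)
After Nov 2: 222 on hand, pool $1,922.90 (≈ $8.6617 each)
Nov 3, sell 138: 138/222 × $1,922.90 → $1,195.31
After Nov 5: 286 on hand, pool $2,394.09 (≈ $8.3709 each)
After Nov 8: 401 on hand, pool $3,613.09 (≈ $9.0102 each)
After Nov 10: 556 on hand, pool $5,597.09 (≈ $10.0667 each)
Nov 11, sell 262: 262/556 × $5,597.09 → $2,637.47
After Nov 13: 489 on hand, pool $5,650.62 (≈ $11.5555 each)
Nov 14, sell 324: 324/489 × $5,650.62 → $3,743.96
Nov 16, sell 80: 80/165 × $1,906.66 → $924.44
Total COGS = $1,195.31 + $2,637.47 + $3,743.96 + $924.44 = $8,501.18
Ending inventory (cost pool remaining) = $982.22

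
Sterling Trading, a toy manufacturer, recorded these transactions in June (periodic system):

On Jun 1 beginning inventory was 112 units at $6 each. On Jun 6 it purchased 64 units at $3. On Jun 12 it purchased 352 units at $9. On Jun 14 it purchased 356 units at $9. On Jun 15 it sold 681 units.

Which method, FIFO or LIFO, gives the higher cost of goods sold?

FIFO COGS: 112 @ $6 + 64 @ $3 + 352 @ $9 + 153 @ $9 = $5,409
LIFO COGS: 356 @ $9 + 325 @ $9 = $6,129

LIFO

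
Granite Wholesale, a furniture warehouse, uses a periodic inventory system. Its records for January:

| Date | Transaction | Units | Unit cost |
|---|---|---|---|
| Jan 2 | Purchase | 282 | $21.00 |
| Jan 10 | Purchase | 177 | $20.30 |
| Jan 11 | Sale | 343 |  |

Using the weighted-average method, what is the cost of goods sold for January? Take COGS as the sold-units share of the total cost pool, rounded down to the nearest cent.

COGS = $7,110.41

Jan 11, sell 343: 343/459 × $9,515.10 → $7,110.41
Ending inventory (cost pool remaining) = $2,404.69
Check: goods available $9,515.10 = COGS $7,110.41 + ending $2,404.69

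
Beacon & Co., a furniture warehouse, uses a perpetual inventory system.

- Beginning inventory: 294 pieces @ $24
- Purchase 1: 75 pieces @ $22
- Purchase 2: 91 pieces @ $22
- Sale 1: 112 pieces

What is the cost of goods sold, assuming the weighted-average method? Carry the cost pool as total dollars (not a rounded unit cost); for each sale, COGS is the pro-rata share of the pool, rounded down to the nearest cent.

COGS = $2,607.16

After Beginning: 294 on hand, pool $7,056.00 (≈ $24.0000 each)
After Purchase 1: 369 on hand, pool $8,706.00 (≈ $23.5935 each)
After Purchase 2: 460 on hand, pool $10,708.00 (≈ $23.2783 each)
Sale 1, sell 112: 112/460 × $10,708.00 → $2,607.16
Ending inventory (cost pool remaining) = $8,100.84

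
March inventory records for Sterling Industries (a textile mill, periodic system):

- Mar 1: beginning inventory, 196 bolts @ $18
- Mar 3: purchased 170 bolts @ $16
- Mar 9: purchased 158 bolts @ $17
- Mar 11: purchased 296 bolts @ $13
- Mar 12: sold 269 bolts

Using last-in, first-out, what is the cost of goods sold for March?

Mar 12, 269 sold [LIFO — newest first]: 269 @ $13 = $3,497
Ending inventory: 196 @ $18 + 170 @ $16 + 158 @ $17 + 27 @ $13 = $9,285

COGS = $3,497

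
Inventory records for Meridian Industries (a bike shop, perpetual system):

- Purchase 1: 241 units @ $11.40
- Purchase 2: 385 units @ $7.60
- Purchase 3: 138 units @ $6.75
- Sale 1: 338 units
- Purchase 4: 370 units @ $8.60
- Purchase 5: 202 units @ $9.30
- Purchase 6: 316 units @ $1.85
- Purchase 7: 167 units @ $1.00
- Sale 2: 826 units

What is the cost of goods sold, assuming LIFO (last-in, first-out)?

COGS = $6,294.30

Sale 1 (338) [LIFO — newest first]: 138 @ $6.75 + 200 @ $7.60 = $2,451.50
Sale 2 (826) [LIFO — newest first]: 167 @ $1.00 + 316 @ $1.85 + 202 @ $9.30 + 141 @ $8.60 = $3,842.80
Total COGS = $2,451.50 + $3,842.80 = $6,294.30
Ending inventory: 241 @ $11.40 + 185 @ $7.60 + 229 @ $8.60 = $6,122.80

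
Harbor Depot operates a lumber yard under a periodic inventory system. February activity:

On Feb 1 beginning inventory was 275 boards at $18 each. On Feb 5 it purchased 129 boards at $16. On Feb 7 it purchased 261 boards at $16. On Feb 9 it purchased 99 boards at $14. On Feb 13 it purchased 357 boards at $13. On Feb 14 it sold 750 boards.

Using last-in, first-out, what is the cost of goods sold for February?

COGS = $10,731

Feb 14, 750 sold [LIFO — newest first]: 357 @ $13 + 99 @ $14 + 261 @ $16 + 33 @ $16 = $10,731
Ending inventory: 275 @ $18 + 96 @ $16 = $6,486
Check: goods available $17,217 = COGS $10,731 + ending $6,486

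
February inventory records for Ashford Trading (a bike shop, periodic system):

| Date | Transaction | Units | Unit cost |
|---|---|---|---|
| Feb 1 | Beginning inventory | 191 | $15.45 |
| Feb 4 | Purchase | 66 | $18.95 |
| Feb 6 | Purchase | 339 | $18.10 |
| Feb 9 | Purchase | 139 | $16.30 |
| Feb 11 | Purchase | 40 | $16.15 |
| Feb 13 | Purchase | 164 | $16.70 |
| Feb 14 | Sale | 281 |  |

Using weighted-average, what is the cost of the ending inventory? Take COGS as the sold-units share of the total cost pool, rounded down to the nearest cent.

Ending inventory = $11,203.56

Feb 14, sell 281: 281/939 × $15,988.05 → $4,784.49
Ending inventory (cost pool remaining) = $11,203.56
Check: goods available $15,988.05 = COGS $4,784.49 + ending $11,203.56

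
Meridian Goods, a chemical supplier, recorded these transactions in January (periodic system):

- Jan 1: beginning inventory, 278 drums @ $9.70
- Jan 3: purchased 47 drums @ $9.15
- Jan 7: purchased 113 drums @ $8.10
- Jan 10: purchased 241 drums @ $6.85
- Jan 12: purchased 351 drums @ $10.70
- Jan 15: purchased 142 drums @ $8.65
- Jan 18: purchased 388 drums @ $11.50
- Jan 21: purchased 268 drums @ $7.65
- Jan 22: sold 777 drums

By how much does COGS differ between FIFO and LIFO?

$817.45

FIFO COGS: 278 @ $9.70 + 47 @ $9.15 + 113 @ $8.10 + 241 @ $6.85 + 98 @ $10.70 = $6,741.40
LIFO COGS: 268 @ $7.65 + 388 @ $11.50 + 121 @ $8.65 = $7,558.85
Difference = |$6,741.40 − $7,558.85| = $817.45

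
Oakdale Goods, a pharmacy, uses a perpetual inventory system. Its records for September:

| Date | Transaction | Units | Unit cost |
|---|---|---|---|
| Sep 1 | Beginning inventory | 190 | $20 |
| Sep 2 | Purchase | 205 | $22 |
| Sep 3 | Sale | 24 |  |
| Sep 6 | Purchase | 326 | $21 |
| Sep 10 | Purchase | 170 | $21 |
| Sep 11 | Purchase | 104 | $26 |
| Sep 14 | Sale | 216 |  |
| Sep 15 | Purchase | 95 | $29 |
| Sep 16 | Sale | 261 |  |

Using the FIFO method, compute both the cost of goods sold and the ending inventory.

Sep 3, 24 sold [FIFO — oldest first]: 24 @ $20 = $480
Sep 14, 216 sold [FIFO — oldest first]: 166 @ $20 + 50 @ $22 = $4,420
Sep 16, 261 sold [FIFO — oldest first]: 155 @ $22 + 106 @ $21 = $5,636
Total COGS = $480 + $4,420 + $5,636 = $10,536
Ending inventory: 220 @ $21 + 170 @ $21 + 104 @ $26 + 95 @ $29 = $13,649
Check: goods available $24,185 = COGS $10,536 + ending $13,649

COGS = $10,536; ending inventory = $13,649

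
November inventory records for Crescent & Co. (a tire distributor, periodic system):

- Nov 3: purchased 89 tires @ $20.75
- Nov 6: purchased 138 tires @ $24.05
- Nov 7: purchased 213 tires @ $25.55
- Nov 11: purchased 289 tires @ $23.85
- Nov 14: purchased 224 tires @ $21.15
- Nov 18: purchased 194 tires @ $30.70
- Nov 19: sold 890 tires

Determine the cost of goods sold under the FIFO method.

Nov 19, 890 sold [FIFO — oldest first]: 89 @ $20.75 + 138 @ $24.05 + 213 @ $25.55 + 289 @ $23.85 + 161 @ $21.15 = $20,905.60
Ending inventory: 63 @ $21.15 + 194 @ $30.70 = $7,288.25

COGS = $20,905.60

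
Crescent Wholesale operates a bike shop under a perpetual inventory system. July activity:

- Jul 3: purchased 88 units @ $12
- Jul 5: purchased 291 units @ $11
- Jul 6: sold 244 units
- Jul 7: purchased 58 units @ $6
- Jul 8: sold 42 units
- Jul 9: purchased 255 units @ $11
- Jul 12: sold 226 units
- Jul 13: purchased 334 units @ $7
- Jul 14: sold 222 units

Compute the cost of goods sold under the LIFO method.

Jul 6, 244 sold [LIFO — newest first]: 244 @ $11 = $2,684
Jul 8, 42 sold [LIFO — newest first]: 42 @ $6 = $252
Jul 12, 226 sold [LIFO — newest first]: 226 @ $11 = $2,486
Jul 14, 222 sold [LIFO — newest first]: 222 @ $7 = $1,554
Total COGS = $2,684 + $252 + $2,486 + $1,554 = $6,976
Ending inventory: 88 @ $12 + 47 @ $11 + 16 @ $6 + 29 @ $11 + 112 @ $7 = $2,772

COGS = $6,976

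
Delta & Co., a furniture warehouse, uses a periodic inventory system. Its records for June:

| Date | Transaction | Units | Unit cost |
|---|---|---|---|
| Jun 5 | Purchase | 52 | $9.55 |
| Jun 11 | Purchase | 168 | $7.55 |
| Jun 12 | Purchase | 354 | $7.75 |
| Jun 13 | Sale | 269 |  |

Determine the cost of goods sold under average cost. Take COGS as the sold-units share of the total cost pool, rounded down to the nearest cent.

Jun 13, sell 269: 269/574 × $4,508.50 → $2,112.86
Ending inventory (cost pool remaining) = $2,395.64
Check: goods available $4,508.50 = COGS $2,112.86 + ending $2,395.64

COGS = $2,112.86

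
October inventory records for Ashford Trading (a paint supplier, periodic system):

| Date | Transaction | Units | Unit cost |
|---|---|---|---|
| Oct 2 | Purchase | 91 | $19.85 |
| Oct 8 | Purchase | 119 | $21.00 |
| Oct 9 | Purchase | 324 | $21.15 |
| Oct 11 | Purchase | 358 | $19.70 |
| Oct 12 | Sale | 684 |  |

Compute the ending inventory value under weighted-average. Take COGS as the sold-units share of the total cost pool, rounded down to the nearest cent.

Ending inventory = $4,246.41

Oct 12, sell 684: 684/892 × $18,210.55 → $13,964.14
Ending inventory (cost pool remaining) = $4,246.41
Check: goods available $18,210.55 = COGS $13,964.14 + ending $4,246.41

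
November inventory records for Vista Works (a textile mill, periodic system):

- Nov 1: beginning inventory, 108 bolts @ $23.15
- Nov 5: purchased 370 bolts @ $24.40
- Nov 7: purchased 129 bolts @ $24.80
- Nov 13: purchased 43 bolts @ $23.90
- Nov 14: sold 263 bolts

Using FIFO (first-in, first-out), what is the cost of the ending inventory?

Nov 14, 263 sold [FIFO — oldest first]: 108 @ $23.15 + 155 @ $24.40 = $6,282.20
Ending inventory: 215 @ $24.40 + 129 @ $24.80 + 43 @ $23.90 = $9,472.90
Check: goods available $15,755.10 = COGS $6,282.20 + ending $9,472.90

Ending inventory = $9,472.90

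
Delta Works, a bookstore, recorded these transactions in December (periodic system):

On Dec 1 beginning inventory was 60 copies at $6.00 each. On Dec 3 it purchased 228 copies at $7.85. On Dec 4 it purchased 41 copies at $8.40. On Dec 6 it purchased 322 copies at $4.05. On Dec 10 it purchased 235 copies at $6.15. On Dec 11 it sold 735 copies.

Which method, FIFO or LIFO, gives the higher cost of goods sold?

FIFO COGS: 60 @ $6.00 + 228 @ $7.85 + 41 @ $8.40 + 322 @ $4.05 + 84 @ $6.15 = $4,314.90
LIFO COGS: 235 @ $6.15 + 322 @ $4.05 + 41 @ $8.40 + 137 @ $7.85 = $4,169.20

FIFO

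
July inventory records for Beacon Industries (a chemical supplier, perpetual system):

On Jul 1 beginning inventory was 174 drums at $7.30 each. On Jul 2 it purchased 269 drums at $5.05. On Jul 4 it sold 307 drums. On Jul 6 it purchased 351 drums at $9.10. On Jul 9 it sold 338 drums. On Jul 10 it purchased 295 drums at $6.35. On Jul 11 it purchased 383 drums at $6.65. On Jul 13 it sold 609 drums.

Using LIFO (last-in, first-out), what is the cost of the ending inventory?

Ending inventory = $1,549.25

Jul 4, 307 sold [LIFO — newest first]: 269 @ $5.05 + 38 @ $7.30 = $1,635.85
Jul 9, 338 sold [LIFO — newest first]: 338 @ $9.10 = $3,075.80
Jul 13, 609 sold [LIFO — newest first]: 383 @ $6.65 + 226 @ $6.35 = $3,982.05
Total COGS = $1,635.85 + $3,075.80 + $3,982.05 = $8,693.70
Ending inventory: 136 @ $7.30 + 13 @ $9.10 + 69 @ $6.35 = $1,549.25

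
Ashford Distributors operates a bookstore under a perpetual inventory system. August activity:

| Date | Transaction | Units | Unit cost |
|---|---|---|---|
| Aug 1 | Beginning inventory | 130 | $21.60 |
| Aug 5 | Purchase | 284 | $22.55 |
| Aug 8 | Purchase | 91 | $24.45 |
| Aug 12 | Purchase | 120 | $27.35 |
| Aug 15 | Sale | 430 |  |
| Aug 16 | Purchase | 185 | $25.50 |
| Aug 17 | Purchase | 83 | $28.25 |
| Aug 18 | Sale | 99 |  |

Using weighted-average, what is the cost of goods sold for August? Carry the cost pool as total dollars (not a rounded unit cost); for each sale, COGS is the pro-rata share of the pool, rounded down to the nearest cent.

COGS = $12,618.79

After Aug 1: 130 on hand, pool $2,808.00 (≈ $21.6000 each)
After Aug 5: 414 on hand, pool $9,212.20 (≈ $22.2517 each)
After Aug 8: 505 on hand, pool $11,437.15 (≈ $22.6478 each)
After Aug 12: 625 on hand, pool $14,719.15 (≈ $23.5506 each)
Aug 15, sell 430: 430/625 × $14,719.15 → $10,126.77
After Aug 16: 380 on hand, pool $9,309.88 (≈ $24.4997 each)
After Aug 17: 463 on hand, pool $11,654.63 (≈ $25.1720 each)
Aug 18, sell 99: 99/463 × $11,654.63 → $2,492.02
Total COGS = $10,126.77 + $2,492.02 = $12,618.79
Ending inventory (cost pool remaining) = $9,162.61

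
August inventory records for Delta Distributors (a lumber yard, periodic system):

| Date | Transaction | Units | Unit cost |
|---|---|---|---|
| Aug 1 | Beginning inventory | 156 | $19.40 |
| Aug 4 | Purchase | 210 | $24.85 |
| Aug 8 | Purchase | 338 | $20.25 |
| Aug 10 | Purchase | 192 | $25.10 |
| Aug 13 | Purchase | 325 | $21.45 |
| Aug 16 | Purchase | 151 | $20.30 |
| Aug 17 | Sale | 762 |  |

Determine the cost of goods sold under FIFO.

Aug 17, 762 sold [FIFO — oldest first]: 156 @ $19.40 + 210 @ $24.85 + 338 @ $20.25 + 58 @ $25.10 = $16,545.20
Ending inventory: 134 @ $25.10 + 325 @ $21.45 + 151 @ $20.30 = $13,399.95

COGS = $16,545.20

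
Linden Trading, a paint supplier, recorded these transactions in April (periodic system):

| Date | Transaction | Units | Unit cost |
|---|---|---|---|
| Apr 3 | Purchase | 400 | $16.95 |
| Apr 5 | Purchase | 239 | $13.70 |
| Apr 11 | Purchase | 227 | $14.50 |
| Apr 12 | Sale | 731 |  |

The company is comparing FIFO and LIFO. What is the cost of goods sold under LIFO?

FIFO COGS: 400 @ $16.95 + 239 @ $13.70 + 92 @ $14.50 = $11,388.30
LIFO COGS: 227 @ $14.50 + 239 @ $13.70 + 265 @ $16.95 = $11,057.55

COGS = $11,057.55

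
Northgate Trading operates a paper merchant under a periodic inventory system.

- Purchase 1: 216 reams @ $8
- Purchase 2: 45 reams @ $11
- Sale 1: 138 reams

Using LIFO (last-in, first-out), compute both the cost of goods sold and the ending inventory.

Sale 1 (138) [LIFO — newest first]: 45 @ $11 + 93 @ $8 = $1,239
Ending inventory: 123 @ $8 = $984

COGS = $1,239; ending inventory = $984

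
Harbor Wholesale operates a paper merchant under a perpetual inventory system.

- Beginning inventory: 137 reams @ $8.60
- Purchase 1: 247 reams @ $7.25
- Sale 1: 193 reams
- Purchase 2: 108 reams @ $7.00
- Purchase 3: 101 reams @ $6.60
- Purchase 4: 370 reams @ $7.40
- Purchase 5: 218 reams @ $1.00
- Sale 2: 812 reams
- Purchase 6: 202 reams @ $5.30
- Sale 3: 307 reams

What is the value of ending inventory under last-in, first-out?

Ending inventory = $610.60

Sale 1 (193) [LIFO — newest first]: 193 @ $7.25 = $1,399.25
Sale 2 (812) [LIFO — newest first]: 218 @ $1.00 + 370 @ $7.40 + 101 @ $6.60 + 108 @ $7.00 + 15 @ $7.25 = $4,487.35
Sale 3 (307) [LIFO — newest first]: 202 @ $5.30 + 39 @ $7.25 + 66 @ $8.60 = $1,920.95
Total COGS = $1,399.25 + $4,487.35 + $1,920.95 = $7,807.55
Ending inventory: 71 @ $8.60 = $610.60
Check: goods available $8,418.15 = COGS $7,807.55 + ending $610.60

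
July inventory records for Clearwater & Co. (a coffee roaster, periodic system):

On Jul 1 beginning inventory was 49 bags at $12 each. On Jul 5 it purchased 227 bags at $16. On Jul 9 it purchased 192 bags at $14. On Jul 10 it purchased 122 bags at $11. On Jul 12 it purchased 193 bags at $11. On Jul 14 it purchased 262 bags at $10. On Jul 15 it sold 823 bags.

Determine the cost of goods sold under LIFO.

COGS = $9,637

Jul 15, 823 sold [LIFO — newest first]: 262 @ $10 + 193 @ $11 + 122 @ $11 + 192 @ $14 + 54 @ $16 = $9,637
Ending inventory: 49 @ $12 + 173 @ $16 = $3,356
Check: goods available $12,993 = COGS $9,637 + ending $3,356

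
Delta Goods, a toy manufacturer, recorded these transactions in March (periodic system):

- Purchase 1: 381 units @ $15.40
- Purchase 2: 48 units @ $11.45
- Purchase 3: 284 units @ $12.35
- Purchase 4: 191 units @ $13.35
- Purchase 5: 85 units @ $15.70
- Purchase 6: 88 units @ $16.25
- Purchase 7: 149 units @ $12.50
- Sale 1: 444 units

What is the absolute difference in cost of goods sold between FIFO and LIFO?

FIFO COGS: 381 @ $15.40 + 48 @ $11.45 + 15 @ $12.35 = $6,602.25
LIFO COGS: 149 @ $12.50 + 88 @ $16.25 + 85 @ $15.70 + 122 @ $13.35 = $6,255.70
Difference = |$6,602.25 − $6,255.70| = $346.55

$346.55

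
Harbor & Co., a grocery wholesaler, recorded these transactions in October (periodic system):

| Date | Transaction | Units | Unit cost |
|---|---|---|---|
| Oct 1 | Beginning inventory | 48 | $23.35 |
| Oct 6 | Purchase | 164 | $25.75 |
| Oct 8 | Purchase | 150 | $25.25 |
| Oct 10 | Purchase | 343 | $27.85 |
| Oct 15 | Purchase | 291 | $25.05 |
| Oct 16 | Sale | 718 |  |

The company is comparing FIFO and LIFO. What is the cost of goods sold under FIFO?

COGS = $19,009.50

FIFO COGS: 48 @ $23.35 + 164 @ $25.75 + 150 @ $25.25 + 343 @ $27.85 + 13 @ $25.05 = $19,009.50
LIFO COGS: 291 @ $25.05 + 343 @ $27.85 + 84 @ $25.25 = $18,963.10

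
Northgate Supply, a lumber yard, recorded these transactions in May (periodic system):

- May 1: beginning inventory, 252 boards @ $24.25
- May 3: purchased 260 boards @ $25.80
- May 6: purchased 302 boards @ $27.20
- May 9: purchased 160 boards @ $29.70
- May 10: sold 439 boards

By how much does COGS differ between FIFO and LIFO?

$1,405.20

FIFO COGS: 252 @ $24.25 + 187 @ $25.80 = $10,935.60
LIFO COGS: 160 @ $29.70 + 279 @ $27.20 = $12,340.80
Difference = |$10,935.60 − $12,340.80| = $1,405.20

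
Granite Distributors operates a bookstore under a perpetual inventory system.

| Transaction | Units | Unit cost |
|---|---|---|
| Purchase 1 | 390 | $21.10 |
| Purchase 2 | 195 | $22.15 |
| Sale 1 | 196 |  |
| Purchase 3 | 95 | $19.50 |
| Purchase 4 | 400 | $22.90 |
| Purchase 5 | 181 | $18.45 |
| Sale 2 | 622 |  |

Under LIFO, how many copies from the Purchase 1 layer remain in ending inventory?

Sale 1 (196) [LIFO — newest first]: 195 @ $22.15 + 1 @ $21.10 = $4,340.35
Sale 2 (622) [LIFO — newest first]: 181 @ $18.45 + 400 @ $22.90 + 41 @ $19.50 = $13,298.95
Total COGS = $4,340.35 + $13,298.95 = $17,639.30
Ending inventory: 389 @ $21.10 + 54 @ $19.50 = $9,260.90
Check: goods available $26,900.20 = COGS $17,639.30 + ending $9,260.90

389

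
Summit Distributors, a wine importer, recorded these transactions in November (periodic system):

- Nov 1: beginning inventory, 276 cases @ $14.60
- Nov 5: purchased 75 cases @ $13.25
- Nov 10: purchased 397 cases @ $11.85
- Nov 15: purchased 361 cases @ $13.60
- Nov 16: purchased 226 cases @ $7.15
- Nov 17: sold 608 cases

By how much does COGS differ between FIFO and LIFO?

FIFO COGS: 276 @ $14.60 + 75 @ $13.25 + 257 @ $11.85 = $8,068.80
LIFO COGS: 226 @ $7.15 + 361 @ $13.60 + 21 @ $11.85 = $6,774.35
Difference = |$8,068.80 − $6,774.35| = $1,294.45

$1,294.45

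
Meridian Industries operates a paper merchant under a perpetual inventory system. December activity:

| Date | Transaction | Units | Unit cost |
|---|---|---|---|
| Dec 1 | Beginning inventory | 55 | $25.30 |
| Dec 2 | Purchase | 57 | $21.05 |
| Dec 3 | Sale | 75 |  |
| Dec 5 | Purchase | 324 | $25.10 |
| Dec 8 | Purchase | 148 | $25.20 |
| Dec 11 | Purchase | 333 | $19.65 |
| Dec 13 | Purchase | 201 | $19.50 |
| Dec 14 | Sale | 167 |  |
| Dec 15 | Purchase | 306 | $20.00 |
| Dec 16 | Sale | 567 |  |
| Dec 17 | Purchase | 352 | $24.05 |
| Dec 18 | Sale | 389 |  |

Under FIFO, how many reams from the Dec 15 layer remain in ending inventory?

226

Dec 3, 75 sold [FIFO — oldest first]: 55 @ $25.30 + 20 @ $21.05 = $1,812.50
Dec 14, 167 sold [FIFO — oldest first]: 37 @ $21.05 + 130 @ $25.10 = $4,041.85
Dec 16, 567 sold [FIFO — oldest first]: 194 @ $25.10 + 148 @ $25.20 + 225 @ $19.65 = $13,020.25
Dec 18, 389 sold [FIFO — oldest first]: 108 @ $19.65 + 201 @ $19.50 + 80 @ $20.00 = $7,641.70
Total COGS = $1,812.50 + $4,041.85 + $13,020.25 + $7,641.70 = $26,516.30
Ending inventory: 226 @ $20.00 + 352 @ $24.05 = $12,985.60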